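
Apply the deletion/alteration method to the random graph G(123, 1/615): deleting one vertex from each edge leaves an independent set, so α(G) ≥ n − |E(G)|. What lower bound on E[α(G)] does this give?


E[|E(G)|] = C(123, 2)·p = 7503 · (1/615) = 61/5.
E[α(G)] ≥ n − E[|E(G)|] = 123 − 61/5 = 554/5.
Numerically: ≈ 110.800.
(This is only a lower bound; the true E[α(G)] may be larger.)

E[α(G)] ≥ 554/5 ≈ 110.800.


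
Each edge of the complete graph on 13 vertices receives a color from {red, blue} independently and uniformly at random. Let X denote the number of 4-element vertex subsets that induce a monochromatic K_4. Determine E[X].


Let X = Σ_S X_S over the C(13, 4) = 715 subsets S of size 4, where X_S = 1 if the K_4 on S is monochromatic.
For a fixed S, the K_4 on S has C(4, 2) = 6 edges. P[all 6 edges red] = (1/2)^6, and likewise for blue, so P[monochromatic] = 2·(1/2)^6 = 2^{1 − 6} = 1/32.
Summing: E[X] = C(13, 4) · 2^{1 − 6} = 715 · 1/32 = 715/32.
Numerically: E[X] ≈ 22.344.

E[X] = C(13,4)·2^(1−C(4,2)) = 715/32 ≈ 22.344.


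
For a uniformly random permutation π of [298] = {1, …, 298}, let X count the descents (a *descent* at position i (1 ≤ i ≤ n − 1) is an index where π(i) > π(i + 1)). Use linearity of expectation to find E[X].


Write X = Σ X_I over i = 1, …, 297, with X_I the indicator of one descent.
There are 297 indicators.
For each fixed i, the pair (π(i), π(i+1)) is a uniformly random ordered pair of distinct values from {1, …, 298}; by symmetry P[π(i) > π(i+1)] = 1/2.
By linearity: E[X] = 297 · (1/2) = (298 − 1) · (1/2) = 297/2 ≈ 148.500000.

E[X] = 297/2 = 148.500000.


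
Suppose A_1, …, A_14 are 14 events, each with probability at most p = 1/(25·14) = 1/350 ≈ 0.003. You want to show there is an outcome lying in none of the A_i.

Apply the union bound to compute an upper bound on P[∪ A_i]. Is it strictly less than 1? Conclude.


Union bound: P[∪_{i=1}^{14} A_i] ≤ Σ_i P[A_i] ≤ 14·p = 14·(1/350) = 1/25.
Numerically: 1/25 ≈ 0.040.
Is 1/25 < 1? YES.
Since P[∪ A_i] ≤ 1/25 < 1, the complement has P[∩ A_i^c] ≥ 1 − 1/25 = 24/25 > 0, so some outcome avoids every A_i.

14·p = 1/25 ≈ 0.040; existence CERTIFIED by the union bound.


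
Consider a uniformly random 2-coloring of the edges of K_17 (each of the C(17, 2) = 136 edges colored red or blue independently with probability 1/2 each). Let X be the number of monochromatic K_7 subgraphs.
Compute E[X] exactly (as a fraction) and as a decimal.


Let X = Σ_S X_S over the C(17, 7) = 19448 subsets S of size 7, where X_S = 1 if the K_7 on S is monochromatic.
For a fixed S, the K_7 on S has C(7, 2) = 21 edges. P[all 21 edges red] = (1/2)^21, and likewise for blue, so P[monochromatic] = 2·(1/2)^21 = 2^{1 − 21} = 1/1048576.
By linearity: E[X] = C(17, 7) · 2^{1 − 21} = 19448 · 1/1048576 = 2431/131072.
Numerically: E[X] ≈ 0.01855.

E[X] = C(17,7)·2^(1−C(7,2)) = 2431/131072 ≈ 0.01855.


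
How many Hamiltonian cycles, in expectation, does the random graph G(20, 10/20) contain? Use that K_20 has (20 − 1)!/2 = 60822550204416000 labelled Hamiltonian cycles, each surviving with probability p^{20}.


K_20 has (20 − 1)!/2 = 60822550204416000 labelled Hamiltonian cycles.
For each such Hamiltonian cycle H, let X_H = 1 if all 20 edges of H are present in G. Then P[X_H = 1] = p^{20} = (1/2)^{20} = 1/1048576.
By linearity of expectation: E[X] = Σ_H E[X_H] = 60822550204416000 · p^{20} = 60822550204416000 · 1/1048576 = 1856156927625/32.
Numerically: E[X] ≈ 5.8005e+10.

E[X] = 60822550204416000 · (1/2)^{20} = 1856156927625/32 ≈ 5.8005e+10.


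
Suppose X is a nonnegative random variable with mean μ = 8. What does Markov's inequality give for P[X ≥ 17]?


μ = E[X] = 8, a = 17.
Markov: P[X ≥ 17] ≤ μ/a = (8)/17 = 8/17.
Numerically: ≈ 0.471.
(Since a = 17 > μ = 8.000, the bound 8/17 is < 1 and informative.)

P[X ≥ 17] ≤ 8/17 ≈ 0.471.


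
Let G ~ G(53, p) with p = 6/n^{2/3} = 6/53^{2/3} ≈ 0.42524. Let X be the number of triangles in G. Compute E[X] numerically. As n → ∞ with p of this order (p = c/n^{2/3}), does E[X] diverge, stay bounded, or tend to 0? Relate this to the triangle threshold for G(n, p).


Number of potential triangles: C(53, 3) = 23426.
Each occurs with probability p³ ≈ (0.42524)³ ≈ 7.68956924e-02.
By linearity: E[X] = C(53, 3)·p³ ≈ 23426 · 7.68956924e-02 ≈ 1801.358491.
Since α = 2/3 < 1, p = c/n^{2/3} ≫ 1/n is above the triangle threshold p ~ 1/n. Asymptotically E[X] ~ (c³/6)·n^{3(1−α)} = (6³/6)·n^{1} → ∞; triangles are abundant w.h.p.

E[X] ≈ 1801.358491; in regime p = Θ(1/n^{2/3}) E[X] diverges (above the triangle threshold p ~ 1/n).


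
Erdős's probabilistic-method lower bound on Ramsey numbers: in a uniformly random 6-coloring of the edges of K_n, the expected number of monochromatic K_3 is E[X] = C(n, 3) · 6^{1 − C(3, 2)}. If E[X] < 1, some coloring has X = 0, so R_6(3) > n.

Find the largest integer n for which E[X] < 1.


We need C(n, 3) · 6^{1 − 3} < 1, i.e. C(n, 3) < 6^{3 − 1} = 36.
Check values of n near the boundary:
  n = 6: C(6, 3) = 20; 20 < 36? YES
  n = 7: C(7, 3) = 35; 35 < 36? YES
  n = 8: C(8, 3) = 56; 56 < 36? NO
The largest n with C(n, 3) < 36 is n = 7 (where E[X] = 35/36 ≈ 0.9722222). Hence R_6(3) > 7, i.e. R_6(3) ≥ 8.

Largest n = 7; hence R_6(3) > 7.


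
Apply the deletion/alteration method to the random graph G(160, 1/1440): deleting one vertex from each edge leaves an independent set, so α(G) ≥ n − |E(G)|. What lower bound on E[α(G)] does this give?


E[|E(G)|] = C(160, 2)·p = 12720 · (1/1440) = 53/6.
E[α(G)] ≥ n − E[|E(G)|] = 160 − 53/6 = 907/6.
Numerically: ≈ 151.16667.
(This is only a lower bound; the true E[α(G)] may be larger.)

E[α(G)] ≥ 907/6 ≈ 151.16667.


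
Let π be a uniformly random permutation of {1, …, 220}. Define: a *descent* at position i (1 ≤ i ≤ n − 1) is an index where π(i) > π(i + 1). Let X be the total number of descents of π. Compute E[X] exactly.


Write X = Σ X_I over i = 1, …, 219, with X_I the indicator of one descent.
There are 219 indicators.
For each fixed i, the pair (π(i), π(i+1)) is a uniformly random ordered pair of distinct values from {1, …, 220}; by symmetry P[π(i) > π(i+1)] = 1/2.
By linearity: E[X] = 219 · (1/2) = (220 − 1) · (1/2) = 219/2 ≈ 109.500.

E[X] = 219/2 = 109.500.


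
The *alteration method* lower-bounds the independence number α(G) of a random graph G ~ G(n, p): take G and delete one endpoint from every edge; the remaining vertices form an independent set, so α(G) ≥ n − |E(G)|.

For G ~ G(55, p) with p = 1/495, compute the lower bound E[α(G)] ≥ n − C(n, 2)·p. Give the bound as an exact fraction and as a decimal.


E[|E(G)|] = C(55, 2)·p = 1485 · (1/495) = 3.
E[α(G)] ≥ n − E[|E(G)|] = 55 − 3 = 52.
Numerically: ≈ 52.0000.
(This is only a lower bound; the true E[α(G)] may be larger.)

E[α(G)] ≥ 52 ≈ 52.0000.


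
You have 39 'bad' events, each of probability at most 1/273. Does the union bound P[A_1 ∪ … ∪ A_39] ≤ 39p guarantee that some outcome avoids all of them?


Union bound: P[∪_{i=1}^{39} A_i] ≤ Σ_i P[A_i] ≤ 39·p = 39·(1/273) = 1/7.
Numerically: 1/7 ≈ 0.142857.
Is 1/7 < 1? YES.
Since P[∪ A_i] ≤ 1/7 < 1, the complement has P[∩ A_i^c] ≥ 1 − 1/7 = 6/7 > 0, so some outcome avoids every A_i.

39·p = 1/7 ≈ 0.142857; existence CERTIFIED by the union bound.


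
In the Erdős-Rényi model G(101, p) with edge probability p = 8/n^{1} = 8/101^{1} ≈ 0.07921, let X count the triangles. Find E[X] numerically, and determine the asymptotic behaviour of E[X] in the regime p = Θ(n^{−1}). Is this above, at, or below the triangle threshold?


Number of potential triangles: C(101, 3) = 166650.
Each occurs with probability p³ ≈ (0.07921)³ ≈ 4.969422e-04.
By linearity: E[X] = C(101, 3)·p³ ≈ 166650 · 4.969422e-04 ≈ 82.8154.
Here α = 1, so p = 8/n is exactly at the triangle threshold p ~ 1/n. Asymptotically E[X] → c³/6 = 8³/6 = 256/3 ≈ 85.3333, a bounded constant. In this regime the triangle count is asymptotically Poisson(c³/6).

E[X] ≈ 82.8154; in regime p = Θ(1/n^{1}) E[X] stays bounded (at the triangle threshold p ~ 1/n).


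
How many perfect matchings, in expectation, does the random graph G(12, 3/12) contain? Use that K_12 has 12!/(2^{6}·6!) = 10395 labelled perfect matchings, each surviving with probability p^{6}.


K_12 has 12!/(2^{6}·6!) = 10395 labelled perfect matchings.
For each such perfect matching H, let X_H = 1 if all 6 edges of H are present in G. Then P[X_H = 1] = p^{6} = (1/4)^{6} = 1/4096.
By linearity: E[X] = Σ_H E[X_H] = 10395 · p^{6} = 10395 · 1/4096 = 10395/4096.
Numerically: E[X] ≈ 2.53784.

E[X] = 10395 · (1/4)^{6} = 10395/4096 ≈ 2.53784.


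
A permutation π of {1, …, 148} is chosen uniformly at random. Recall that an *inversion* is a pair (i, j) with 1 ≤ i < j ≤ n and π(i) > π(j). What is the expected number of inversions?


Write X = Σ X_I over the C(148, 2) = 10878 pairs i < j, with X_I the indicator of one inversion.
There are 10878 indicators.
For each fixed pair i < j, the values π(i) and π(j) are two distinct elements of {1, …, 148} in uniformly random order; by symmetry P[π(i) > π(j)] = 1/2.
By linearity: E[X] = 10878 · (1/2) = C(148, 2) · (1/2) = 10878/2 = 5439 ≈ 5439.000000.

E[X] = 5439 = 5439.000000.


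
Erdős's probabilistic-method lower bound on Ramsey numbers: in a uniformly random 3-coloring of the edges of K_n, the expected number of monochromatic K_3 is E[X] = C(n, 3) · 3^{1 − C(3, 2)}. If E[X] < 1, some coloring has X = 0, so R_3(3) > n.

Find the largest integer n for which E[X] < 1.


We need C(n, 3) · 3^{1 − 3} < 1, i.e. C(n, 3) < 3^{3 − 1} = 9.
Check values of n near the boundary:
  n = 3: C(3, 3) = 1; 1 < 9? YES
  n = 4: C(4, 3) = 4; 4 < 9? YES
  n = 5: C(5, 3) = 10; 10 < 9? NO
The largest n with C(n, 3) < 9 is n = 4 (where E[X] = 4/9 ≈ 0.444444). Hence R_3(3) > 4, i.e. R_3(3) ≥ 5.

Largest n = 4; hence R_3(3) > 4.


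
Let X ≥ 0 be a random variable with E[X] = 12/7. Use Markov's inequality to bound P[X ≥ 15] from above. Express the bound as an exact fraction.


μ = E[X] = 12/7, a = 15.
Markov: P[X ≥ 15] ≤ μ/a = (12/7)/15 = 4/35.
Numerically: ≈ 0.114.
(Since a = 15 > μ = 1.714, the bound 4/35 is < 1 and informative.)

P[X ≥ 15] ≤ 4/35 ≈ 0.114.


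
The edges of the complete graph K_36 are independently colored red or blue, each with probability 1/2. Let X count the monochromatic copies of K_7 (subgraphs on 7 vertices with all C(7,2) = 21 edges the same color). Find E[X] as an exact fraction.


Let X = Σ_S X_S over the C(36, 7) = 8347680 subsets S of size 7, where X_S = 1 if the K_7 on S is monochromatic.
For a fixed S, the K_7 on S has C(7, 2) = 21 edges. P[all 21 edges red] = (1/2)^21, and likewise for blue, so P[monochromatic] = 2·(1/2)^21 = 2^{1 − 21} = 1/1048576.
Summing: E[X] = C(36, 7) · 2^{1 − 21} = 8347680 · 1/1048576 = 260865/32768.
Numerically: E[X] ≈ 7.9610.

E[X] = C(36,7)·2^(1−C(7,2)) = 260865/32768 ≈ 7.9610.


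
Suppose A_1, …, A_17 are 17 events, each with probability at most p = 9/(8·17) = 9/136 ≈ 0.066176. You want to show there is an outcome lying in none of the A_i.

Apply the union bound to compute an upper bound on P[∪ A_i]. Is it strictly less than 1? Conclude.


Union bound: P[∪_{i=1}^{17} A_i] ≤ Σ_i P[A_i] ≤ 17·p = 17·(9/136) = 9/8.
Numerically: 9/8 ≈ 1.125000.
Is 9/8 < 1? NO.
Since the bound 9/8 is ≥ 1, the union bound is uninformative here; it does NOT by itself certify existence.

17·p = 9/8 ≈ 1.125000; existence NOT certified by the union bound.


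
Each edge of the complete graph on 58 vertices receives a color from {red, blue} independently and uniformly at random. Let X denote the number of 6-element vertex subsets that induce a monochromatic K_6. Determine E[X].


Let X = Σ_S X_S over the C(58, 6) = 40475358 subsets S of size 6, where X_S = 1 if the K_6 on S is monochromatic.
For a fixed S, the K_6 on S has C(6, 2) = 15 edges. P[all 15 edges red] = (1/2)^15, and likewise for blue, so P[monochromatic] = 2·(1/2)^15 = 2^{1 − 15} = 1/16384.
By linearity of expectation: E[X] = C(58, 6) · 2^{1 − 15} = 40475358 · 1/16384 = 20237679/8192.
Numerically: E[X] ≈ 2470.420.

E[X] = C(58,6)·2^(1−C(6,2)) = 20237679/8192 ≈ 2470.420.


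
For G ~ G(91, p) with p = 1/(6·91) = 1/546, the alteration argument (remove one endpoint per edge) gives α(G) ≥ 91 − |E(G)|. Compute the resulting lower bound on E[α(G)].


E[|E(G)|] = C(91, 2)·p = 4095 · (1/546) = 15/2.
E[α(G)] ≥ n − E[|E(G)|] = 91 − 15/2 = 167/2.
Numerically: ≈ 83.50000.
(This is only a lower bound; the true E[α(G)] may be larger.)

E[α(G)] ≥ 167/2 ≈ 83.50000.


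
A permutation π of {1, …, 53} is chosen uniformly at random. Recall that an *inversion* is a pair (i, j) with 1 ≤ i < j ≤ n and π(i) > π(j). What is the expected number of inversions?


Write X = Σ X_I over the C(53, 2) = 1378 pairs i < j, with X_I the indicator of one inversion.
There are 1378 indicators.
For each fixed pair i < j, the values π(i) and π(j) are two distinct elements of {1, …, 53} in uniformly random order; by symmetry P[π(i) > π(j)] = 1/2.
By linearity: E[X] = 1378 · (1/2) = C(53, 2) · (1/2) = 1378/2 = 689 ≈ 689.0000.

E[X] = 689 = 689.0000.


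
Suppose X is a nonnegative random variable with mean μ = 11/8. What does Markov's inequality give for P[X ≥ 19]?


μ = E[X] = 11/8, a = 19.
Markov: P[X ≥ 19] ≤ μ/a = (11/8)/19 = 11/152.
Numerically: ≈ 0.0724.
(Since a = 19 > μ = 1.3750, the bound 11/152 is < 1 and informative.)

P[X ≥ 19] ≤ 11/152 ≈ 0.0724.


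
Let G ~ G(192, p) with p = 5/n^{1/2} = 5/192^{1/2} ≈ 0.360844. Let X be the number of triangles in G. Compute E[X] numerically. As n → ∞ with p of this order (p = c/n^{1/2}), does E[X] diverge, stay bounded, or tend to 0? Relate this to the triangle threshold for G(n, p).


Number of potential triangles: C(192, 3) = 1161280.
Each occurs with probability p³ ≈ (0.360844)³ ≈ 4.69848852e-02.
By linearity: E[X] = C(192, 3)·p³ ≈ 1161280 · 4.69848852e-02 ≈ 54562.607471.
Since α = 1/2 < 1, p = c/n^{1/2} ≫ 1/n is above the triangle threshold p ~ 1/n. Asymptotically E[X] ~ (c³/6)·n^{3(1−α)} = (5³/6)·n^{1.5} → ∞; triangles are abundant w.h.p.

E[X] ≈ 54562.607471; in regime p = Θ(1/n^{1/2}) E[X] diverges (above the triangle threshold p ~ 1/n).


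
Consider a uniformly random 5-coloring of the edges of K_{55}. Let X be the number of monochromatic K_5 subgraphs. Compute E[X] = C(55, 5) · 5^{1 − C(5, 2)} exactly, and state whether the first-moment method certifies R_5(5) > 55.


E[X] = C(55, 5) · 5^{1 − 10} = 3478761 · 5^{−9} = 3478761/1953125.
As a reduced fraction: E[X] = 3478761/1953125 ≈ 1.78113.
Is E[X] < 1? NO.
Since E[X] ≥ 1, the first-moment bound is inconclusive at n = 55; it does NOT by itself certify R_5(5) > 55.

E[X] = 3478761/1953125 ≈ 1.78113; E[X] ≥ 1; first-moment method inconclusive here.


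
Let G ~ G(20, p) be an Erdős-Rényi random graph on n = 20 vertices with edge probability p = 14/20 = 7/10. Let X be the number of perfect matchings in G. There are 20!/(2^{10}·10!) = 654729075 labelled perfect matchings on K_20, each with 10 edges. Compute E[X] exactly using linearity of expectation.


K_20 has 20!/(2^{10}·10!) = 654729075 labelled perfect matchings.
For each such perfect matching H, let X_H = 1 if all 10 edges of H are present in G. Then P[X_H = 1] = p^{10} = (7/10)^{10} = 282475249/10000000000.
Summing the indicators: E[X] = Σ_H E[X_H] = 654729075 · p^{10} = 654729075 · 282475249/10000000000 = 7397790339526587/400000000.
Numerically: E[X] ≈ 1.849e+07.

E[X] = 654729075 · (7/10)^{10} = 7397790339526587/400000000 ≈ 1.849e+07.


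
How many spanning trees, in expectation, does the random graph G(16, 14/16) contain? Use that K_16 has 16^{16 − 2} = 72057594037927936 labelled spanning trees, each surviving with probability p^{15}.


K_16 has 16^{16 − 2} = 72057594037927936 labelled spanning trees.
For each such spanning tree H, let X_H = 1 if all 15 edges of H are present in G. Then P[X_H = 1] = p^{15} = (7/8)^{15} = 4747561509943/35184372088832.
By linearity: E[X] = Σ_H E[X_H] = 72057594037927936 · p^{15} = 72057594037927936 · 4747561509943/35184372088832 = 9723005972363264.
Numerically: E[X] ≈ 9.723e+15.

E[X] = 72057594037927936 · (7/8)^{15} = 9723005972363264 ≈ 9.723e+15.


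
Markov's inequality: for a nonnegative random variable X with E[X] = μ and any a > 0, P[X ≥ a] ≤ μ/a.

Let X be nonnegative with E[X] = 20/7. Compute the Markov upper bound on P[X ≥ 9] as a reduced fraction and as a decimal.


μ = E[X] = 20/7, a = 9.
Markov: P[X ≥ 9] ≤ μ/a = (20/7)/9 = 20/63.
Numerically: ≈ 0.3175.
(Since a = 9 > μ = 2.8571, the bound 20/63 is < 1 and informative.)

P[X ≥ 9] ≤ 20/63 ≈ 0.3175.


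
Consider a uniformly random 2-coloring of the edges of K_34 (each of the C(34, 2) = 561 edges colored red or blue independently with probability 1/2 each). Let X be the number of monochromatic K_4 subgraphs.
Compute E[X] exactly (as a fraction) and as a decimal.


Let X = Σ_S X_S over the C(34, 4) = 46376 subsets S of size 4, where X_S = 1 if the K_4 on S is monochromatic.
For a fixed S, the K_4 on S has C(4, 2) = 6 edges. P[all 6 edges red] = (1/2)^6, and likewise for blue, so P[monochromatic] = 2·(1/2)^6 = 2^{1 − 6} = 1/32.
Summing: E[X] = C(34, 4) · 2^{1 − 6} = 46376 · 1/32 = 5797/4.
Numerically: E[X] ≈ 1449.25000.

E[X] = C(34,4)·2^(1−C(4,2)) = 5797/4 ≈ 1449.25000.


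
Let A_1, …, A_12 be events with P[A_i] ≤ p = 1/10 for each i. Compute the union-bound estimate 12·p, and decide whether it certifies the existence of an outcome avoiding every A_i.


Union bound: P[∪_{i=1}^{12} A_i] ≤ Σ_i P[A_i] ≤ 12·p = 12·(1/10) = 6/5.
Numerically: 6/5 ≈ 1.200000.
Is 6/5 < 1? NO.
Since the bound 6/5 is ≥ 1, the union bound is uninformative here; it does NOT by itself certify existence.

12·p = 6/5 ≈ 1.200000; existence NOT certified by the union bound.


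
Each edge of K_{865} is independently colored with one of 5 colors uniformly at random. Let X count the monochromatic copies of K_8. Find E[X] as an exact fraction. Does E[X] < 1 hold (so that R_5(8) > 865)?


E[X] = C(865, 8) · 5^{1 − 28} = 7525050909487743060 · 5^{−27} = 7525050909487743060/7450580596923828125.
As a reduced fraction: E[X] = 1505010181897548612/1490116119384765625 ≈ 1.0099952.
Is E[X] < 1? NO.
Since E[X] ≥ 1, the first-moment bound is inconclusive at n = 865; it does NOT by itself certify R_5(8) > 865.

E[X] = 1505010181897548612/1490116119384765625 ≈ 1.0099952; E[X] ≥ 1; first-moment method inconclusive here.


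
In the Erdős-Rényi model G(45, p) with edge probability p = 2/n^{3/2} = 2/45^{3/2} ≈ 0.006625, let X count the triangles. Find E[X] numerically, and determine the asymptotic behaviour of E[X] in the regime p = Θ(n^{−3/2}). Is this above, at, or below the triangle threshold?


Number of potential triangles: C(45, 3) = 14190.
Each occurs with probability p³ ≈ (0.006625)³ ≈ 2.908263e-07.
By linearity: E[X] = C(45, 3)·p³ ≈ 14190 · 2.908263e-07 ≈ 0.0041.
Since α = 3/2 > 1, p = c/n^{3/2} = o(1/n) is below the triangle threshold p ~ 1/n. Asymptotically E[X] ~ (c³/6)·n^{3(1−α)} = (2³/6)·n^{-1.5} → 0, so by Markov's inequality G has no triangles w.h.p.

E[X] ≈ 0.0041; in regime p = Θ(1/n^{3/2}) E[X] tends to 0 (below the triangle threshold p ~ 1/n).


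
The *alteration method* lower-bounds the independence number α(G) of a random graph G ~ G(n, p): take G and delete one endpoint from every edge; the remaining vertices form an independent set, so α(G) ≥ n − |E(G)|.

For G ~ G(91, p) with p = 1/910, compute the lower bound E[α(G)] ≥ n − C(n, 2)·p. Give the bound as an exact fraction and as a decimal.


E[|E(G)|] = C(91, 2)·p = 4095 · (1/910) = 9/2.
E[α(G)] ≥ n − E[|E(G)|] = 91 − 9/2 = 173/2.
Numerically: ≈ 86.500000.
(This is only a lower bound; the true E[α(G)] may be larger.)

E[α(G)] ≥ 173/2 ≈ 86.500000.


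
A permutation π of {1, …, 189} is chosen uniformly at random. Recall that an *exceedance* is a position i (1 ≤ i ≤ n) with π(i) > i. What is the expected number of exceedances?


Write X = Σ_{i=1}^{189} X_i, where X_i = 1_{π(i) > i}.
For each fixed i, π(i) is uniform over {1, …, 189} (marginal of a uniform permutation), so P[π(i) > i] = (n − i)/n. Summing: Σ_{i=1}^{189} (n − i)/n = (0 + 1 + … + 188)/189 = 189(189 − 1)/(2·189) = (189 − 1)/2.
Hence E[X] = Σ_{i=1}^{189} (189 − i)/189 = 94 ≈ 94.0000.

E[X] = 94 = 94.0000.


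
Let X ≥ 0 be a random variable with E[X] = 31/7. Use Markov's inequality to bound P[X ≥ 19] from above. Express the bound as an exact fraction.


μ = E[X] = 31/7, a = 19.
Markov: P[X ≥ 19] ≤ μ/a = (31/7)/19 = 31/133.
Numerically: ≈ 0.23308.
(Since a = 19 > μ = 4.42857, the bound 31/133 is < 1 and informative.)

P[X ≥ 19] ≤ 31/133 ≈ 0.23308.


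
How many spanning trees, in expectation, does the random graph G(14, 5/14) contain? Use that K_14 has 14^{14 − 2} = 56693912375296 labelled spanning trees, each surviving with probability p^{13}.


K_14 has 14^{14 − 2} = 56693912375296 labelled spanning trees.
For each such spanning tree H, let X_H = 1 if all 13 edges of H are present in G. Then P[X_H = 1] = p^{13} = (5/14)^{13} = 1220703125/793714773254144.
Summing the indicators: E[X] = Σ_H E[X_H] = 56693912375296 · p^{13} = 56693912375296 · 1220703125/793714773254144 = 1220703125/14.
Numerically: E[X] ≈ 8.72e+07.

E[X] = 56693912375296 · (5/14)^{13} = 1220703125/14 ≈ 8.72e+07.


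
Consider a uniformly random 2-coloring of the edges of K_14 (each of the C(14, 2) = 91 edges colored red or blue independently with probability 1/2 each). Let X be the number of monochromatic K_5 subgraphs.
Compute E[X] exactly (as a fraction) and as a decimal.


Let X = Σ_S X_S over the C(14, 5) = 2002 subsets S of size 5, where X_S = 1 if the K_5 on S is monochromatic.
For a fixed S, the K_5 on S has C(5, 2) = 10 edges. P[all 10 edges red] = (1/2)^10, and likewise for blue, so P[monochromatic] = 2·(1/2)^10 = 2^{1 − 10} = 1/512.
By linearity of expectation: E[X] = C(14, 5) · 2^{1 − 10} = 2002 · 1/512 = 1001/256.
Numerically: E[X] ≈ 3.910156.

E[X] = C(14,5)·2^(1−C(5,2)) = 1001/256 ≈ 3.910156.


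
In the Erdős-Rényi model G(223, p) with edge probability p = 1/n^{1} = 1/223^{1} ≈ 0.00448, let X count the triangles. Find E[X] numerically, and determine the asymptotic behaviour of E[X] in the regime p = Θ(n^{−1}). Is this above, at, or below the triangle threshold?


Number of potential triangles: C(223, 3) = 1823471.
Each occurs with probability p³ ≈ (0.00448)³ ≈ 9.01748e-08.
By linearity: E[X] = C(223, 3)·p³ ≈ 1823471 · 9.01748e-08 ≈ 0.164.
Here α = 1, so p = 1/n is exactly at the triangle threshold p ~ 1/n. Asymptotically E[X] → c³/6 = 1³/6 = 1/6 ≈ 0.167, a bounded constant. In this regime the triangle count is asymptotically Poisson(c³/6).

E[X] ≈ 0.164; in regime p = Θ(1/n^{1}) E[X] stays bounded (at the triangle threshold p ~ 1/n).


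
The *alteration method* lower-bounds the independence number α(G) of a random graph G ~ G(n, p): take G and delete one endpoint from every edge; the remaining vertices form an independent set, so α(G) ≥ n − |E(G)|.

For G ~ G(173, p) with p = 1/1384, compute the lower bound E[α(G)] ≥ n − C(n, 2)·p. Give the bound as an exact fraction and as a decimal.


E[|E(G)|] = C(173, 2)·p = 14878 · (1/1384) = 43/4.
E[α(G)] ≥ n − E[|E(G)|] = 173 − 43/4 = 649/4.
Numerically: ≈ 162.250000.
(This is only a lower bound; the true E[α(G)] may be larger.)

E[α(G)] ≥ 649/4 ≈ 162.250000.


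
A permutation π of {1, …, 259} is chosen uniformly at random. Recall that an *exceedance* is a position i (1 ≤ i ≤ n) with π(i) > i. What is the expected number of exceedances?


Write X = Σ_{i=1}^{259} X_i, where X_i = 1_{π(i) > i}.
For each fixed i, π(i) is uniform over {1, …, 259} (marginal of a uniform permutation), so P[π(i) > i] = (n − i)/n. Summing: Σ_{i=1}^{259} (n − i)/n = (0 + 1 + … + 258)/259 = 259(259 − 1)/(2·259) = (259 − 1)/2.
Hence E[X] = Σ_{i=1}^{259} (259 − i)/259 = 129 ≈ 129.0000.

E[X] = 129 = 129.0000.


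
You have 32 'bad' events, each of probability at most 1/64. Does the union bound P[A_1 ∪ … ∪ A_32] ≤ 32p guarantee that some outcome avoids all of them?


Union bound: P[∪_{i=1}^{32} A_i] ≤ Σ_i P[A_i] ≤ 32·p = 32·(1/64) = 1/2.
Numerically: 1/2 ≈ 0.50000.
Is 1/2 < 1? YES.
Since P[∪ A_i] ≤ 1/2 < 1, the complement has P[∩ A_i^c] ≥ 1 − 1/2 = 1/2 > 0, so some outcome avoids every A_i.

32·p = 1/2 ≈ 0.50000; existence CERTIFIED by the union bound.


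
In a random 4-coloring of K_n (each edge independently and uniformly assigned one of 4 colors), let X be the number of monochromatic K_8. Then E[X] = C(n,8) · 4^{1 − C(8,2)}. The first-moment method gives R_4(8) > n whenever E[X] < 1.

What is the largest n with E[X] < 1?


We need C(n, 8) · 4^{1 − 28} < 1, i.e. C(n, 8) < 4^{28 − 1} = 18014398509481984.
Check values of n near the boundary:
  n = 406: C(406, 8) = 17082453897995850; 17082453897995850 < 18014398509481984? YES
  n = 407: C(407, 8) = 17424959239309050; 17424959239309050 < 18014398509481984? YES
  n = 408: C(408, 8) = 17773458424095231; 17773458424095231 < 18014398509481984? YES
  n = 409: C(409, 8) = 18128041135797879; 18128041135797879 < 18014398509481984? NO
  n = 410: C(410, 8) = 18488798173326195; 18488798173326195 < 18014398509481984? NO
The largest n with C(n, 8) < 18014398509481984 is n = 408 (where E[X] = 17773458424095231/18014398509481984 ≈ 0.986625). Hence R_4(8) > 408, i.e. R_4(8) ≥ 409.

Largest n = 408; hence R_4(8) > 408.


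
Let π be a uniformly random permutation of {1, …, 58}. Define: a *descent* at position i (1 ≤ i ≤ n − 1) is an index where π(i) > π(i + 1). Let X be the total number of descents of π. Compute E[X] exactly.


Write X = Σ X_I over i = 1, …, 57, with X_I the indicator of one descent.
There are 57 indicators.
For each fixed i, the pair (π(i), π(i+1)) is a uniformly random ordered pair of distinct values from {1, …, 58}; by symmetry P[π(i) > π(i+1)] = 1/2.
By linearity: E[X] = 57 · (1/2) = (58 − 1) · (1/2) = 57/2 ≈ 28.50000.

E[X] = 57/2 = 28.50000.


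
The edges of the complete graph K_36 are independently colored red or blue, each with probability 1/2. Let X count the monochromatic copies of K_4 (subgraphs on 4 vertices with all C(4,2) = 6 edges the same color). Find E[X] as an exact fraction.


Let X = Σ_S X_S over the C(36, 4) = 58905 subsets S of size 4, where X_S = 1 if the K_4 on S is monochromatic.
For a fixed S, the K_4 on S has C(4, 2) = 6 edges. P[all 6 edges red] = (1/2)^6, and likewise for blue, so P[monochromatic] = 2·(1/2)^6 = 2^{1 − 6} = 1/32.
By linearity: E[X] = C(36, 4) · 2^{1 − 6} = 58905 · 1/32 = 58905/32.
Numerically: E[X] ≈ 1840.7812.

E[X] = C(36,4)·2^(1−C(4,2)) = 58905/32 ≈ 1840.7812.


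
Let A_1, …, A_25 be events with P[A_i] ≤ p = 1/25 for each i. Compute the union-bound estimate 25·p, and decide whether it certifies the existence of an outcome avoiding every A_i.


Union bound: P[∪_{i=1}^{25} A_i] ≤ Σ_i P[A_i] ≤ 25·p = 25·(1/25) = 1.
Numerically: 1 ≈ 1.0000000.
Is 1 < 1? NO.
Since the bound 1 is ≥ 1, the union bound is uninformative here; it does NOT by itself certify existence.

25·p = 1 ≈ 1.0000000; existence NOT certified by the union bound.


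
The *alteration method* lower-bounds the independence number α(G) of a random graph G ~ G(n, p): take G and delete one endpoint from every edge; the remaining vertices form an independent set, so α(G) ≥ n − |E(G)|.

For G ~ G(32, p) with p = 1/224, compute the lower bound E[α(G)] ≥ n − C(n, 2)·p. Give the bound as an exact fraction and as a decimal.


E[|E(G)|] = C(32, 2)·p = 496 · (1/224) = 31/14.
E[α(G)] ≥ n − E[|E(G)|] = 32 − 31/14 = 417/14.
Numerically: ≈ 29.7857.
(This is only a lower bound; the true E[α(G)] may be larger.)

E[α(G)] ≥ 417/14 ≈ 29.7857.


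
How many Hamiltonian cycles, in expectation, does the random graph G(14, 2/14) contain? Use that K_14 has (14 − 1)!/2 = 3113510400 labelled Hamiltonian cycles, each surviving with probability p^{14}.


K_14 has (14 − 1)!/2 = 3113510400 labelled Hamiltonian cycles.
For each such Hamiltonian cycle H, let X_H = 1 if all 14 edges of H are present in G. Then P[X_H = 1] = p^{14} = (1/7)^{14} = 1/678223072849.
Summing the indicators: E[X] = Σ_H E[X_H] = 3113510400 · p^{14} = 3113510400 · 1/678223072849 = 444787200/96889010407.
Numerically: E[X] ≈ 0.00459.

E[X] = 3113510400 · (1/7)^{14} = 444787200/96889010407 ≈ 0.00459.


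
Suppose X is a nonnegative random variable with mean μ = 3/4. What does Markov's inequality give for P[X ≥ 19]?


μ = E[X] = 3/4, a = 19.
Markov: P[X ≥ 19] ≤ μ/a = (3/4)/19 = 3/76.
Numerically: ≈ 0.03947.
(Since a = 19 > μ = 0.75000, the bound 3/76 is < 1 and informative.)

P[X ≥ 19] ≤ 3/76 ≈ 0.03947.


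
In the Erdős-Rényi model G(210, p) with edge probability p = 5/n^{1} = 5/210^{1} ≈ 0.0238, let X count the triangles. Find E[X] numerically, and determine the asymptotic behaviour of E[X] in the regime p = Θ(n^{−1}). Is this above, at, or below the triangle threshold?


Number of potential triangles: C(210, 3) = 1521520.
Each occurs with probability p³ ≈ (0.0238)³ ≈ 1.34975e-05.
By linearity: E[X] = C(210, 3)·p³ ≈ 1521520 · 1.34975e-05 ≈ 20.537.
Here α = 1, so p = 5/n is exactly at the triangle threshold p ~ 1/n. Asymptotically E[X] → c³/6 = 5³/6 = 125/6 ≈ 20.833, a bounded constant. In this regime the triangle count is asymptotically Poisson(c³/6).

E[X] ≈ 20.537; in regime p = Θ(1/n^{1}) E[X] stays bounded (at the triangle threshold p ~ 1/n).


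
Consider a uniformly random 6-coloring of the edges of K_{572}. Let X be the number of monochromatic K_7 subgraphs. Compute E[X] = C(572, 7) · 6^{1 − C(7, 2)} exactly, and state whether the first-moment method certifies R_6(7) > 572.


E[X] = C(572, 7) · 6^{1 − 21} = 3831215212271304 · 6^{−20} = 3831215212271304/3656158440062976.
As a reduced fraction: E[X] = 17737107464219/16926659444736 ≈ 1.048.
Is E[X] < 1? NO.
Since E[X] ≥ 1, the first-moment bound is inconclusive at n = 572; it does NOT by itself certify R_6(7) > 572.

E[X] = 17737107464219/16926659444736 ≈ 1.048; E[X] ≥ 1; first-moment method inconclusive here.


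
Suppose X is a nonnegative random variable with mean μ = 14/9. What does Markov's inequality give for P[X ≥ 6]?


μ = E[X] = 14/9, a = 6.
Markov: P[X ≥ 6] ≤ μ/a = (14/9)/6 = 7/27.
Numerically: ≈ 0.25926.
(Since a = 6 > μ = 1.55556, the bound 7/27 is < 1 and informative.)

P[X ≥ 6] ≤ 7/27 ≈ 0.25926.


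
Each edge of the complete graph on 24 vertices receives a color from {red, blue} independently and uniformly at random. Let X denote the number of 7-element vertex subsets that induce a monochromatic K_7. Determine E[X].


Let X = Σ_S X_S over the C(24, 7) = 346104 subsets S of size 7, where X_S = 1 if the K_7 on S is monochromatic.
For a fixed S, the K_7 on S has C(7, 2) = 21 edges. P[all 21 edges red] = (1/2)^21, and likewise for blue, so P[monochromatic] = 2·(1/2)^21 = 2^{1 − 21} = 1/1048576.
Summing: E[X] = C(24, 7) · 2^{1 − 21} = 346104 · 1/1048576 = 43263/131072.
Numerically: E[X] ≈ 0.33007.

E[X] = C(24,7)·2^(1−C(7,2)) = 43263/131072 ≈ 0.33007.


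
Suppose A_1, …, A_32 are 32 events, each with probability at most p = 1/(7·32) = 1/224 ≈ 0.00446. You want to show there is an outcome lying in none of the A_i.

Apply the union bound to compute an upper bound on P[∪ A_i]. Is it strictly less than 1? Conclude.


Union bound: P[∪_{i=1}^{32} A_i] ≤ Σ_i P[A_i] ≤ 32·p = 32·(1/224) = 1/7.
Numerically: 1/7 ≈ 0.14286.
Is 1/7 < 1? YES.
Since P[∪ A_i] ≤ 1/7 < 1, the complement has P[∩ A_i^c] ≥ 1 − 1/7 = 6/7 > 0, so some outcome avoids every A_i.

32·p = 1/7 ≈ 0.14286; existence CERTIFIED by the union bound.


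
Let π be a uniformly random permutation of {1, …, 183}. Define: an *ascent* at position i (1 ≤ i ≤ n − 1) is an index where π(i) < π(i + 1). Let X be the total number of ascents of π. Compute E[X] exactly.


Write X = Σ X_I over i = 1, …, 182, with X_I the indicator of one ascent.
There are 182 indicators.
For each fixed i, the pair (π(i), π(i+1)) is a uniformly random ordered pair of distinct values from {1, …, 183}; by symmetry P[π(i) < π(i+1)] = 1/2.
By linearity: E[X] = 182 · (1/2) = (183 − 1) · (1/2) = 91 ≈ 91.000000.

E[X] = 91 = 91.000000.


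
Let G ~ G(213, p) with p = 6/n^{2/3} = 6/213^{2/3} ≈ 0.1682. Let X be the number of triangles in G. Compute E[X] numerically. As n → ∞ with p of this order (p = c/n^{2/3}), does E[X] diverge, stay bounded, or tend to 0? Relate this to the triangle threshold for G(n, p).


Number of potential triangles: C(213, 3) = 1587986.
Each occurs with probability p³ ≈ (0.1682)³ ≈ 4.760960e-03.
By linearity: E[X] = C(213, 3)·p³ ≈ 1587986 · 4.760960e-03 ≈ 7560.3380.
Since α = 2/3 < 1, p = c/n^{2/3} ≫ 1/n is above the triangle threshold p ~ 1/n. Asymptotically E[X] ~ (c³/6)·n^{3(1−α)} = (6³/6)·n^{1} → ∞; triangles are abundant w.h.p.

E[X] ≈ 7560.3380; in regime p = Θ(1/n^{2/3}) E[X] diverges (above the triangle threshold p ~ 1/n).


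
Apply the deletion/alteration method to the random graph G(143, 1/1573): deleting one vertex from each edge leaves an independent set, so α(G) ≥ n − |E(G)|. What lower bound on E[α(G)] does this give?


E[|E(G)|] = C(143, 2)·p = 10153 · (1/1573) = 71/11.
E[α(G)] ≥ n − E[|E(G)|] = 143 − 71/11 = 1502/11.
Numerically: ≈ 136.545.
(This is only a lower bound; the true E[α(G)] may be larger.)

E[α(G)] ≥ 1502/11 ≈ 136.545.


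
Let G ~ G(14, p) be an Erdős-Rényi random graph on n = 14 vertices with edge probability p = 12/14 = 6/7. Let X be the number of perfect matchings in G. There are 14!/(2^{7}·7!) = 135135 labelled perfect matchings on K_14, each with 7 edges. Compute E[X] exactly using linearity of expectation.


K_14 has 14!/(2^{7}·7!) = 135135 labelled perfect matchings.
For each such perfect matching H, let X_H = 1 if all 7 edges of H are present in G. Then P[X_H = 1] = p^{7} = (6/7)^{7} = 279936/823543.
By linearity: E[X] = Σ_H E[X_H] = 135135 · p^{7} = 135135 · 279936/823543 = 5404164480/117649.
Numerically: E[X] ≈ 4.59e+04.

E[X] = 135135 · (6/7)^{7} = 5404164480/117649 ≈ 4.59e+04.


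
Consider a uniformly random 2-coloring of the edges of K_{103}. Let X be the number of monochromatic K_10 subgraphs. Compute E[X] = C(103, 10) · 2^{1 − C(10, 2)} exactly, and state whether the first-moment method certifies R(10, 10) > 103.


E[X] = C(103, 10) · 2^{1 − 45} = 23591276125340 · 2^{−44} = 23591276125340/17592186044416.
As a reduced fraction: E[X] = 5897819031335/4398046511104 ≈ 1.3410088.
Is E[X] < 1? NO.
Since E[X] ≥ 1, the first-moment bound is inconclusive at n = 103; it does NOT by itself certify R(10, 10) > 103.

E[X] = 5897819031335/4398046511104 ≈ 1.3410088; E[X] ≥ 1; first-moment method inconclusive here.


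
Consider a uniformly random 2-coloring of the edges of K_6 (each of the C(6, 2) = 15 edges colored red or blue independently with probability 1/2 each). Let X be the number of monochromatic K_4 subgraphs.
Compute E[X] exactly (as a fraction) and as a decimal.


Let X = Σ_S X_S over the C(6, 4) = 15 subsets S of size 4, where X_S = 1 if the K_4 on S is monochromatic.
For a fixed S, the K_4 on S has C(4, 2) = 6 edges. P[all 6 edges red] = (1/2)^6, and likewise for blue, so P[monochromatic] = 2·(1/2)^6 = 2^{1 − 6} = 1/32.
By linearity: E[X] = C(6, 4) · 2^{1 − 6} = 15 · 1/32 = 15/32.
Numerically: E[X] ≈ 0.469.

E[X] = C(6,4)·2^(1−C(4,2)) = 15/32 ≈ 0.469.


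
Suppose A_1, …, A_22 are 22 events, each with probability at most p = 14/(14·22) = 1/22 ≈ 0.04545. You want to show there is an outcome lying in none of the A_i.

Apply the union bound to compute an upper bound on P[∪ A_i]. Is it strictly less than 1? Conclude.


Union bound: P[∪_{i=1}^{22} A_i] ≤ Σ_i P[A_i] ≤ 22·p = 22·(1/22) = 1.
Numerically: 1 ≈ 1.00000.
Is 1 < 1? NO.
Since the bound 1 is ≥ 1, the union bound is uninformative here; it does NOT by itself certify existence.

22·p = 1 ≈ 1.00000; existence NOT certified by the union bound.


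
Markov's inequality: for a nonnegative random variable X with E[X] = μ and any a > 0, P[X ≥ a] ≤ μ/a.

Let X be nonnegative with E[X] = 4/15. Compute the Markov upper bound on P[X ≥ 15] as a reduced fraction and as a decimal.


μ = E[X] = 4/15, a = 15.
Markov: P[X ≥ 15] ≤ μ/a = (4/15)/15 = 4/225.
Numerically: ≈ 0.017778.
(Since a = 15 > μ = 0.266667, the bound 4/225 is < 1 and informative.)

P[X ≥ 15] ≤ 4/225 ≈ 0.017778.


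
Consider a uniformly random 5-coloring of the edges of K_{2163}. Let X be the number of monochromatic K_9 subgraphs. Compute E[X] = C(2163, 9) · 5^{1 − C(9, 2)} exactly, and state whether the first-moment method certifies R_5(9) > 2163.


E[X] = C(2163, 9) · 5^{1 − 36} = 2808716806866462450348390 · 5^{−35} = 2808716806866462450348390/2910383045673370361328125.
As a reduced fraction: E[X] = 561743361373292490069678/582076609134674072265625 ≈ 0.9651.
Is E[X] < 1? YES.
Since E[X] < 1, there exists a 5-coloring of K_{2163} with no monochromatic K_9; hence R_5(9) > 2163.

E[X] = 561743361373292490069678/582076609134674072265625 ≈ 0.9651; E[X] < 1, so R_5(9) > 2163.


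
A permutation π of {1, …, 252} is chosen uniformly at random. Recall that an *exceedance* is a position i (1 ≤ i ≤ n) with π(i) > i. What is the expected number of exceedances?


Write X = Σ_{i=1}^{252} X_i, where X_i = 1_{π(i) > i}.
For each fixed i, π(i) is uniform over {1, …, 252} (marginal of a uniform permutation), so P[π(i) > i] = (n − i)/n. Summing: Σ_{i=1}^{252} (n − i)/n = (0 + 1 + … + 251)/252 = 252(252 − 1)/(2·252) = (252 − 1)/2.
Hence E[X] = Σ_{i=1}^{252} (252 − i)/252 = 251/2 ≈ 125.50000.

E[X] = 251/2 = 125.50000.


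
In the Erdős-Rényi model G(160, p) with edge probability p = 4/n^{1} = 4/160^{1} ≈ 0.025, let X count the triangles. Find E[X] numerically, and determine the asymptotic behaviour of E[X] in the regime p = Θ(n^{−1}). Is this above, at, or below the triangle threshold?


Number of potential triangles: C(160, 3) = 669920.
Each occurs with probability p³ ≈ (0.025)³ ≈ 1.562500e-05.
By linearity: E[X] = C(160, 3)·p³ ≈ 669920 · 1.562500e-05 ≈ 10.4675.
Here α = 1, so p = 4/n is exactly at the triangle threshold p ~ 1/n. Asymptotically E[X] → c³/6 = 4³/6 = 32/3 ≈ 10.6667, a bounded constant. In this regime the triangle count is asymptotically Poisson(c³/6).

E[X] ≈ 10.4675; in regime p = Θ(1/n^{1}) E[X] stays bounded (at the triangle threshold p ~ 1/n).


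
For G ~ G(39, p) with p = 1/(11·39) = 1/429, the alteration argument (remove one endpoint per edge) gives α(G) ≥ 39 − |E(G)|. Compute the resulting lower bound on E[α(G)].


E[|E(G)|] = C(39, 2)·p = 741 · (1/429) = 19/11.
E[α(G)] ≥ n − E[|E(G)|] = 39 − 19/11 = 410/11.
Numerically: ≈ 37.272727.
(This is only a lower bound; the true E[α(G)] may be larger.)

E[α(G)] ≥ 410/11 ≈ 37.272727.


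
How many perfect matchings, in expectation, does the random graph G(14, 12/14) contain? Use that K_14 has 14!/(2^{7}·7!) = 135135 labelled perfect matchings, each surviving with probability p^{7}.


K_14 has 14!/(2^{7}·7!) = 135135 labelled perfect matchings.
For each such perfect matching H, let X_H = 1 if all 7 edges of H are present in G. Then P[X_H = 1] = p^{7} = (6/7)^{7} = 279936/823543.
By linearity of expectation: E[X] = Σ_H E[X_H] = 135135 · p^{7} = 135135 · 279936/823543 = 5404164480/117649.
Numerically: E[X] ≈ 4.59e+04.

E[X] = 135135 · (6/7)^{7} = 5404164480/117649 ≈ 4.59e+04.
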